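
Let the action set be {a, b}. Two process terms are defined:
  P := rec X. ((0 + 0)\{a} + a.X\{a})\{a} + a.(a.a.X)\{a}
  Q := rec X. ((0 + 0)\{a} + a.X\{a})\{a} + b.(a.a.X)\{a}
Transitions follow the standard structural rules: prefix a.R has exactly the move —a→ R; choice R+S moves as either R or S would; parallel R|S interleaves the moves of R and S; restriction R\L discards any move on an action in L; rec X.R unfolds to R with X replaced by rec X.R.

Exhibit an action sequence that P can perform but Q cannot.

a

P's transition system — 2 states:
  u0 = rec X. ((0 + 0)\{a} + a.X\{a})\{a} + a.(a.a.X)\{a} → --a--▸ u1
  u1 = (a.a.(rec X. ((0 + 0)\{a} + a.X\{a})\{a} + a.(a.a.X)\{a}))\{a} → ·
Q's transition system — 2 states:
  v0 = rec X. ((0 + 0)\{a} + a.X\{a})\{a} + b.(a.a.X)\{a} → --b--▸ v1
  v1 = (a.a.(rec X. ((0 + 0)\{a} + a.X\{a})\{a} + b.(a.a.X)\{a}))\{a} → ·
Run σ = ⟨a⟩ on P: start {u0}
  after a @ step 1: {u1}
  — P admits the full trace.
Run σ = ⟨a⟩ on Q: start {v0}
  after a @ step 1: ∅  — Q cannot continue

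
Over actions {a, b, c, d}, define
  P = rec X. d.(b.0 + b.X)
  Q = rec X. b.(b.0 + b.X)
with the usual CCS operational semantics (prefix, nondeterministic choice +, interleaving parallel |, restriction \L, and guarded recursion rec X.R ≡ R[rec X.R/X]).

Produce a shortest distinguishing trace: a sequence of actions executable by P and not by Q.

d

Reachable graph of P (3 states):
  m0 = rec X. d.(b.0 + b.X) | =d=> m1
  m1 = b.0 + b.(rec X. d.(b.0 + b.X)) | =b=> m0, =b=> m2
  m2 = 0 | ·
Reachable graph of Q (3 states):
  n0 = rec X. b.(b.0 + b.X) | =b=> n1
  n1 = b.0 + b.(rec X. b.(b.0 + b.X)) | =b=> n0, =b=> n2
  n2 = 0 | ·
Executing d from P (initial set {m0}):
  step 1 (d): {m1}
  P completes σ.
Executing d from Q (initial set {n0}):
  step 1 (d): ∅ (Q stuck)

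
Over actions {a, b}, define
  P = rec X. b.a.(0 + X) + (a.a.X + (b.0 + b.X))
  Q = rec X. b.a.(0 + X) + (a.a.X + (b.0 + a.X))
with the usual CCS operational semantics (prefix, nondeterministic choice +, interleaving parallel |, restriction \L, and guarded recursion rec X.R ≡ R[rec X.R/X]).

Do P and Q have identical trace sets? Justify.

P's transition system — 5 states:
  u0 = rec X. b.a.(0 + X) + (a.a.X + (b.0 + b.X)) has moves =a=> u1, =b=> u0, =b=> u2, =b=> u3
  u1 = a.(rec X. b.a.(0 + X) + (a.a.X + (b.0 + b.X))) has moves =a=> u0
  u2 = 0 has moves ∅
  u3 = a.(0 + (rec X. b.a.(0 + X) + (a.a.X + (b.0 + b.X)))) has moves =a=> u4
  u4 = 0 + (rec X. b.a.(0 + X) + (a.a.X + (b.0 + b.X))) has moves =a=> u1, =b=> u0, =b=> u2, =b=> u3
Q's transition system — 5 states:
  v0 = rec X. b.a.(0 + X) + (a.a.X + (b.0 + a.X)) has moves =a=> v0, =a=> v1, =b=> v2, =b=> v3
  v1 = a.(rec X. b.a.(0 + X) + (a.a.X + (b.0 + a.X))) has moves =a=> v0
  v2 = 0 has moves ∅
  v3 = a.(0 + (rec X. b.a.(0 + X) + (a.a.X + (b.0 + a.X)))) has moves =a=> v4
  v4 = 0 + (rec X. b.a.(0 + X) + (a.a.X + (b.0 + a.X))) has moves =a=> v0, =a=> v1, =b=> v2, =b=> v3
Trace ⟨bb⟩ through P, begin at {u0}:
  [1] b ⇒ {u0, u2, u3}
  [2] b ⇒ {u0, u2, u3}
  ✓ P
Trace ⟨bb⟩ through Q, begin at {v0}:
  [1] b ⇒ {v2, v3}
  [2] b ⇒ ∅  — Q cannot continue

trace-distinct — witness ⟨bb⟩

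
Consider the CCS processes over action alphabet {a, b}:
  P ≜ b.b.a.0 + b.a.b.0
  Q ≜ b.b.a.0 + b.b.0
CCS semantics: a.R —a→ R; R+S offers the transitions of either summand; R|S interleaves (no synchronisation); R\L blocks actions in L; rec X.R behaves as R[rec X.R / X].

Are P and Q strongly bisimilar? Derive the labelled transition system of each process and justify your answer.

P's transition system — 6 states:
  p0 = b.b.a.0 + b.a.b.0 | —b→ p1, —b→ p2
  p1 = a.b.0 | —a→ p3
  p2 = b.a.0 | —b→ p4
  p3 = b.0 | —b→ p5
  p4 = a.0 | —a→ p5
  p5 = 0 | deadlocked
Q's transition system — 5 states:
  q0 = b.b.a.0 + b.b.0 | —b→ q1, —b→ q2
  q1 = b.0 | —b→ q3
  q2 = b.a.0 | —b→ q4
  q3 = 0 | deadlocked
  q4 = a.0 | —a→ q3
Partition-refinement fixed point:
  B0 = {p0}
  B1 = {p2, q2}
  B2 = {p4, q4}
  B3 = {p5, q3}
  B4 = {p1}
  B5 = {p3, q1}
  B6 = {q0}
p0 ∈ B0, q0 ∈ B6 → different blocks

NO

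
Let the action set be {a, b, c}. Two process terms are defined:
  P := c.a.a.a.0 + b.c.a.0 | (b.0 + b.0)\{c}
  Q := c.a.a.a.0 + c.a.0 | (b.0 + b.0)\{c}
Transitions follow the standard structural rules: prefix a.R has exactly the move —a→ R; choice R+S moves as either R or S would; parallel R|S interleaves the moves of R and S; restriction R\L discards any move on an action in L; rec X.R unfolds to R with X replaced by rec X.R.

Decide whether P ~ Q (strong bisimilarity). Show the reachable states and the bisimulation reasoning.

LTS(P): 12 reachable states
  m0 = c.a.a.a.0 + b.c.a.0 | (b.0 + b.0)\{c} has moves -b-> m1, -b-> m2, -c-> m3
  m1 = b.c.a.0 | 0\{c} has moves -b-> m4
  m2 = c.a.0 | (b.0 + b.0)\{c} has moves -b-> m4, -c-> m5
  m3 = a.a.a.0 has moves -a-> m6
  m4 = c.a.0 | 0\{c} has moves -c-> m7
  m5 = a.0 | (b.0 + b.0)\{c} has moves -a-> m8, -b-> m7
  m6 = a.a.0 has moves -a-> m9
  m7 = a.0 | 0\{c} has moves -a-> m10
  m8 = 0 | (b.0 + b.0)\{c} has moves -b-> m10
  m9 = a.0 has moves -a-> m11
  m10 = 0 | 0\{c} has moves stopped
  m11 = 0 has moves stopped
LTS(Q): 10 reachable states
  n0 = c.a.a.a.0 + c.a.0 | (b.0 + b.0)\{c} has moves -b-> n1, -c-> n2, -c-> n3
  n1 = c.a.0 | 0\{c} has moves -c-> n4
  n2 = a.0 | (b.0 + b.0)\{c} has moves -a-> n5, -b-> n4
  n3 = a.a.a.0 has moves -a-> n6
  n4 = a.0 | 0\{c} has moves -a-> n7
  n5 = 0 | (b.0 + b.0)\{c} has moves -b-> n7
  n6 = a.a.0 has moves -a-> n8
  n7 = 0 | 0\{c} has moves stopped
  n8 = a.0 has moves -a-> n9
  n9 = 0 has moves stopped
Coarsest stable partition (strong bisimilarity classes):
  B0 = {m0}
  B1 = {m3, n3}
  B2 = {m6, n6}
  B3 = {m7, m9, n4, n8}
  B4 = {m10, m11, n7, n9}
  B5 = {m2}
  B6 = {m4, n1}
  B7 = {m5, n2}
  B8 = {m8, n5}
  B9 = {m1}
  B10 = {n0}
m0 ∈ B0, n0 ∈ B10 → different blocks

P ≁ Q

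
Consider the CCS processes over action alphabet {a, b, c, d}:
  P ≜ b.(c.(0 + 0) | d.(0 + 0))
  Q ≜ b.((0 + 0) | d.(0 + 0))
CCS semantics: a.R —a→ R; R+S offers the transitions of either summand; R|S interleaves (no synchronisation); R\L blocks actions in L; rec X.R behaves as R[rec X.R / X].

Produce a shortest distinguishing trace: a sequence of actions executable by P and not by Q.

Reachable graph of P (5 states):
  m0 = b.(c.(0 + 0) | d.(0 + 0)) has moves =b=> m1
  m1 = c.(0 + 0) | d.(0 + 0) has moves =c=> m2, =d=> m3
  m2 = (0 + 0) | d.(0 + 0) has moves =d=> m4
  m3 = c.(0 + 0) | (0 + 0) has moves =c=> m4
  m4 = (0 + 0) | (0 + 0) has moves (no moves)
Reachable graph of Q (3 states):
  n0 = b.((0 + 0) | d.(0 + 0)) has moves =b=> n1
  n1 = (0 + 0) | d.(0 + 0) has moves =d=> n2
  n2 = (0 + 0) | (0 + 0) has moves (no moves)
Trace ⟨bc⟩ through P, begin at {m0}:
  after b @ step 1: {m1}
  after c @ step 2: {m2}
  — P admits the full trace.
Trace ⟨bc⟩ through Q, begin at {n0}:
  after b @ step 1: {n1}
  after c @ step 2: ∅  — Q cannot continue

bc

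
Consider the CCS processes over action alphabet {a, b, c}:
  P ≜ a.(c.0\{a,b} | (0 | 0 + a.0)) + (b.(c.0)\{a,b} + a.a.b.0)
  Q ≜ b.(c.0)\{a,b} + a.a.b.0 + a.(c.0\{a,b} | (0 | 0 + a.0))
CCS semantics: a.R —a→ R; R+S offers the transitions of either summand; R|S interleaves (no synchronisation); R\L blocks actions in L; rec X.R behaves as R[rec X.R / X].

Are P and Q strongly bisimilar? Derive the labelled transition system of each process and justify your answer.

Reachable graph of P (10 states):
  s0 = a.(c.0\{a,b} | (0 | 0 + a.0)) + (b.(c.0)\{a,b} + a.a.b.0) → --a--▸ s1, --a--▸ s2, --b--▸ s3
  s1 = a.b.0 → --a--▸ s4
  s2 = c.0\{a,b} | (0 | 0 + a.0) → --a--▸ s5, --c--▸ s6
  s3 = (c.0)\{a,b} → --c--▸ s7
  s4 = b.0 → --b--▸ s8
  s5 = c.0\{a,b} | 0 → --c--▸ s9
  s6 = 0\{a,b} | (0 | 0 + a.0) → --a--▸ s9
  s7 = 0\{a,b} → deadlocked
  s8 = 0 → deadlocked
  s9 = 0\{a,b} | 0 → deadlocked
Reachable graph of Q (10 states):
  t0 = b.(c.0)\{a,b} + a.a.b.0 + a.(c.0\{a,b} | (0 | 0 + a.0)) → --a--▸ t1, --a--▸ t2, --b--▸ t3
  t1 = a.b.0 → --a--▸ t4
  t2 = c.0\{a,b} | (0 | 0 + a.0) → --a--▸ t5, --c--▸ t6
  t3 = (c.0)\{a,b} → --c--▸ t7
  t4 = b.0 → --b--▸ t8
  t5 = c.0\{a,b} | 0 → --c--▸ t9
  t6 = 0\{a,b} | (0 | 0 + a.0) → --a--▸ t9
  t7 = 0\{a,b} → deadlocked
  t8 = 0 → deadlocked
  t9 = 0\{a,b} | 0 → deadlocked
Partition-refinement fixed point:
  B0 = {s0, t0}
  B1 = {s1, t1}
  B2 = {s4, t4}
  B3 = {s7, s8, s9, t7, t8, t9}
  B4 = {s3, s5, t3, t5}
  B5 = {s2, t2}
  B6 = {s6, t6}
s0 ∈ B0, t0 ∈ B0 → same block

P ~ Q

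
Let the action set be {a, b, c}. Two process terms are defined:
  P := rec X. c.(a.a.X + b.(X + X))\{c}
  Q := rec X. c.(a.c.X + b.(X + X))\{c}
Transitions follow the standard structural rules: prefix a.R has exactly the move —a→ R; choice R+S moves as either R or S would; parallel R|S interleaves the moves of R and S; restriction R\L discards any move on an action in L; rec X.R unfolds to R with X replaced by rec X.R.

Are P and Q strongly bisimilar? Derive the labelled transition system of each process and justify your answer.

P ≁ Q

P's transition system — 5 states:
  u0 = rec X. c.(a.a.X + b.(X + X))\{c} → ··c··> u1
  u1 = (a.a.(rec X. c.(a.a.X + b.(X + X))\{c}) + b.((rec X. c.(a.a.X + b.(X + X))\{c}) + (rec X. c.(a.a.X + b.(X + X))\{c})))\{c} → ··a··> u2, ··b··> u3
  u2 = (a.(rec X. c.(a.a.X + b.(X + X))\{c}))\{c} → ··a··> u4
  u3 = ((rec X. c.(a.a.X + b.(X + X))\{c}) + (rec X. c.(a.a.X + b.(X + X))\{c}))\{c} → (no moves)
  u4 = (rec X. c.(a.a.X + b.(X + X))\{c})\{c} → (no moves)
Q's transition system — 4 states:
  v0 = rec X. c.(a.c.X + b.(X + X))\{c} → ··c··> v1
  v1 = (a.c.(rec X. c.(a.c.X + b.(X + X))\{c}) + b.((rec X. c.(a.c.X + b.(X + X))\{c}) + (rec X. c.(a.c.X + b.(X + X))\{c})))\{c} → ··a··> v2, ··b··> v3
  v2 = (c.(rec X. c.(a.c.X + b.(X + X))\{c}))\{c} → (no moves)
  v3 = ((rec X. c.(a.c.X + b.(X + X))\{c}) + (rec X. c.(a.c.X + b.(X + X))\{c}))\{c} → (no moves)
Partition-refinement fixed point:
  B0 = {u0}
  B1 = {u1}
  B2 = {u3, u4, v2, v3}
  B3 = {u2}
  B4 = {v0}
  B5 = {v1}
u0 ∈ B0, v0 ∈ B4 → different blocks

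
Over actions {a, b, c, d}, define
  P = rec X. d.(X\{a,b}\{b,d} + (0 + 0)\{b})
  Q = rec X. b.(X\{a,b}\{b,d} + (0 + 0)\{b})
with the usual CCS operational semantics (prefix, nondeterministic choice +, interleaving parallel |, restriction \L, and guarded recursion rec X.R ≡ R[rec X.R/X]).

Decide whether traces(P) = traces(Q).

trace-distinct — witness ⟨d⟩

Reachable graph of P (2 states):
  u0 = rec X. d.(X\{a,b}\{b,d} + (0 + 0)\{b}) | -d-> u1
  u1 = (rec X. d.(X\{a,b}\{b,d} + (0 + 0)\{b}))\{a,b}\{b,d} + (0 + 0)\{b} | ·
Reachable graph of Q (2 states):
  v0 = rec X. b.(X\{a,b}\{b,d} + (0 + 0)\{b}) | -b-> v1
  v1 = (rec X. b.(X\{a,b}\{b,d} + (0 + 0)\{b}))\{a,b}\{b,d} + (0 + 0)\{b} | ·
Executing d from P (initial set {u0}):
  after d @ step 1: {u1}
  P completes σ.
Executing d from Q (initial set {v0}):
  after d @ step 1: ∅ (Q stuck)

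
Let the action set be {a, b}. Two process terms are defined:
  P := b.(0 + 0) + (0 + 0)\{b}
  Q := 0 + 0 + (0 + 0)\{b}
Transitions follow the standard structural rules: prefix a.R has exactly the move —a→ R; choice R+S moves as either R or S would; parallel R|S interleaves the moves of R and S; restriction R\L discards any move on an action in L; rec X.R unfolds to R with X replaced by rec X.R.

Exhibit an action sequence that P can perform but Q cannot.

LTS(P): 2 reachable states
  m0 = b.(0 + 0) + (0 + 0)\{b} | --b--▸ m1
  m1 = 0 + 0 | deadlocked
LTS(Q): 1 reachable states
  n0 = 0 + 0 + (0 + 0)\{b} | deadlocked
Executing b from P (initial set {m0}):
  [1] b ⇒ {m1}
  ✓ P
Executing b from Q (initial set {n0}):
  [1] b ⇒ ∅  — Q cannot continue

b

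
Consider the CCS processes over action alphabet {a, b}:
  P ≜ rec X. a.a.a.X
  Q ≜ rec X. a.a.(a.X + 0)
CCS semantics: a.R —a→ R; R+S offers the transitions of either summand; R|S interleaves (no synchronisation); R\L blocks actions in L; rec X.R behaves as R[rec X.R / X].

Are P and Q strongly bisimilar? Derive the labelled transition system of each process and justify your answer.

YES

P's transition system — 3 states:
  u0 = rec X. a.a.a.X ⊢ ··a··> u1
  u1 = a.a.(rec X. a.a.a.X) ⊢ ··a··> u2
  u2 = a.(rec X. a.a.a.X) ⊢ ··a··> u0
Q's transition system — 3 states:
  v0 = rec X. a.a.(a.X + 0) ⊢ ··a··> v1
  v1 = a.(a.(rec X. a.a.(a.X + 0)) + 0) ⊢ ··a··> v2
  v2 = a.(rec X. a.a.(a.X + 0)) + 0 ⊢ ··a··> v0
Bisimilarity quotient blocks:
  B0 = {u0, u1, u2, v0, v1, v2}
u0 ∈ B0, v0 ∈ B0 → same block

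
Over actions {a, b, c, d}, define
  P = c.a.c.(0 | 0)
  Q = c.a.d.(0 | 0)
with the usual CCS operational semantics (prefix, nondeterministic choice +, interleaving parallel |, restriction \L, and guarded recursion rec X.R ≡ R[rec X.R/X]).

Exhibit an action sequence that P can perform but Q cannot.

P's transition system — 4 states:
  u0 = c.a.c.(0 | 0) has moves --c--▸ u1
  u1 = a.c.(0 | 0) has moves --a--▸ u2
  u2 = c.(0 | 0) has moves --c--▸ u3
  u3 = 0 | 0 has moves ∅
Q's transition system — 4 states:
  v0 = c.a.d.(0 | 0) has moves --c--▸ v1
  v1 = a.d.(0 | 0) has moves --a--▸ v2
  v2 = d.(0 | 0) has moves --d--▸ v3
  v3 = 0 | 0 has moves ∅
Run σ = ⟨cac⟩ on P: start {u0}
  after c @ step 1: {u1}
  after a @ step 2: {u2}
  after c @ step 3: {u3}
  ✓ P
Run σ = ⟨cac⟩ on Q: start {v0}
  after c @ step 1: {v1}
  after a @ step 2: {v2}
  after c @ step 3: ∅ (Q stuck)

cac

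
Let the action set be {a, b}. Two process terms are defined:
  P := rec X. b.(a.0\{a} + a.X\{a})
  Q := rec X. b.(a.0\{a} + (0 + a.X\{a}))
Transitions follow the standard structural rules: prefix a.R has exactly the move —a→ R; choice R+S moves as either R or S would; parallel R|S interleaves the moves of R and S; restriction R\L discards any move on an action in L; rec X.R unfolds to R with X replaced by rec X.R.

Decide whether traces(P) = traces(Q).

LTS(P): 5 reachable states
  s0 = rec X. b.(a.0\{a} + a.X\{a}) | =b=> s1
  s1 = a.0\{a} + a.(rec X. b.(a.0\{a} + a.X\{a}))\{a} | =a=> s2, =a=> s3
  s2 = (rec X. b.(a.0\{a} + a.X\{a}))\{a} | =b=> s4
  s3 = 0\{a} | (no moves)
  s4 = (a.0\{a} + a.(rec X. b.(a.0\{a} + a.X\{a}))\{a})\{a} | (no moves)
LTS(Q): 5 reachable states
  t0 = rec X. b.(a.0\{a} + (0 + a.X\{a})) | =b=> t1
  t1 = a.0\{a} + (0 + a.(rec X. b.(a.0\{a} + (0 + a.X\{a})))\{a}) | =a=> t2, =a=> t3
  t2 = (rec X. b.(a.0\{a} + (0 + a.X\{a})))\{a} | =b=> t4
  t3 = 0\{a} | (no moves)
  t4 = (a.0\{a} + (0 + a.(rec X. b.(a.0\{a} + (0 + a.X\{a})))\{a}))\{a} | (no moves)
Coarsest stable partition (strong bisimilarity classes):
  B0 = {s0, t0}
  B1 = {s1, t1}
  B2 = {s2, t2}
  B3 = {s3, s4, t3, t4}
s0 ∈ B0, t0 ∈ B0 → same block
Bisimilar ⇒ trace-equivalent.

trace-equivalent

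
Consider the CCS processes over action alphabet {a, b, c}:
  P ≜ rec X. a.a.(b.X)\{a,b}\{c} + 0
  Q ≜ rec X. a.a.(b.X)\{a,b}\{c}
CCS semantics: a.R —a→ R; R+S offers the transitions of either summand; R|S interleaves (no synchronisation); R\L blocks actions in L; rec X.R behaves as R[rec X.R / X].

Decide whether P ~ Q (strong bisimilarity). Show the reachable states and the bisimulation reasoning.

P's transition system — 3 states:
  u0 = rec X. a.a.(b.X)\{a,b}\{c} + 0 ⊢ --a--▸ u1
  u1 = a.(b.(rec X. a.a.(b.X)\{a,b}\{c} + 0))\{a,b}\{c} ⊢ --a--▸ u2
  u2 = (b.(rec X. a.a.(b.X)\{a,b}\{c} + 0))\{a,b}\{c} ⊢ ∅
Q's transition system — 3 states:
  v0 = rec X. a.a.(b.X)\{a,b}\{c} ⊢ --a--▸ v1
  v1 = a.(b.(rec X. a.a.(b.X)\{a,b}\{c}))\{a,b}\{c} ⊢ --a--▸ v2
  v2 = (b.(rec X. a.a.(b.X)\{a,b}\{c}))\{a,b}\{c} ⊢ ∅
Bisimilarity quotient blocks:
  B0 = {u0, v0}
  B1 = {u1, v1}
  B2 = {u2, v2}
u0 ∈ B0, v0 ∈ B0 → same block

P ~ Q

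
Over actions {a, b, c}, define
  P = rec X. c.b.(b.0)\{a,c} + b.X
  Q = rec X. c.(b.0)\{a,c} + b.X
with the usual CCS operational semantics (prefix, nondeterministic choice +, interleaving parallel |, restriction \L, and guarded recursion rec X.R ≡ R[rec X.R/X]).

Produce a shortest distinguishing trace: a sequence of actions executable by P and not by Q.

cbb

P's transition system — 4 states:
  m0 = rec X. c.b.(b.0)\{a,c} + b.X | -b-> m0, -c-> m1
  m1 = b.(b.0)\{a,c} | -b-> m2
  m2 = (b.0)\{a,c} | -b-> m3
  m3 = 0\{a,c} | (no moves)
Q's transition system — 3 states:
  n0 = rec X. c.(b.0)\{a,c} + b.X | -b-> n0, -c-> n1
  n1 = (b.0)\{a,c} | -b-> n2
  n2 = 0\{a,c} | (no moves)
Run σ = ⟨cbb⟩ on P: start {m0}
  step 1 (c): {m1}
  step 2 (b): {m2}
  step 3 (b): {m3}
  — P admits the full trace.
Run σ = ⟨cbb⟩ on Q: start {n0}
  step 1 (c): {n1}
  step 2 (b): {n2}
  step 3 (b): ∅ (Q stuck)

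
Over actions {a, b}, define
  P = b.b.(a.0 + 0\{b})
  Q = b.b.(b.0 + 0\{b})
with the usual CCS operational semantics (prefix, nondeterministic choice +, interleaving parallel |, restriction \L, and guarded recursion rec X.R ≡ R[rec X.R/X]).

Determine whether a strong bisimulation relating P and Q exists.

Reachable graph of P (4 states):
  m0 = b.b.(a.0 + 0\{b}) → —b→ m1
  m1 = b.(a.0 + 0\{b}) → —b→ m2
  m2 = a.0 + 0\{b} → —a→ m3
  m3 = 0 → ·
Reachable graph of Q (4 states):
  n0 = b.b.(b.0 + 0\{b}) → —b→ n1
  n1 = b.(b.0 + 0\{b}) → —b→ n2
  n2 = b.0 + 0\{b} → —b→ n3
  n3 = 0 → ·
Bisimilarity quotient blocks:
  B0 = {m0}
  B1 = {m1}
  B2 = {m2}
  B3 = {m3, n3}
  B4 = {n0}
  B5 = {n1}
  B6 = {n2}
m0 ∈ B0, n0 ∈ B4 → different blocks

P ≁ Q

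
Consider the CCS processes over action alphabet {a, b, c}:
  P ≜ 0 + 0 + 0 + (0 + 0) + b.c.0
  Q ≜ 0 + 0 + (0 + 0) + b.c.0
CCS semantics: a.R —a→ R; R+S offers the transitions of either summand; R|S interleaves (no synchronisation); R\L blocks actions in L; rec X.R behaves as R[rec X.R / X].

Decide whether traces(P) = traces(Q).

P's transition system — 3 states:
  u0 = 0 + 0 + 0 + (0 + 0) + b.c.0 ⊢ —b→ u1
  u1 = c.0 ⊢ —c→ u2
  u2 = 0 ⊢ (no moves)
Q's transition system — 3 states:
  v0 = 0 + 0 + (0 + 0) + b.c.0 ⊢ —b→ v1
  v1 = c.0 ⊢ —c→ v2
  v2 = 0 ⊢ (no moves)
Coarsest stable partition (strong bisimilarity classes):
  B0 = {u0, v0}
  B1 = {u1, v1}
  B2 = {u2, v2}
u0 ∈ B0, v0 ∈ B0 → same block
Bisimilar ⇒ trace-equivalent.

traces(P) = traces(Q)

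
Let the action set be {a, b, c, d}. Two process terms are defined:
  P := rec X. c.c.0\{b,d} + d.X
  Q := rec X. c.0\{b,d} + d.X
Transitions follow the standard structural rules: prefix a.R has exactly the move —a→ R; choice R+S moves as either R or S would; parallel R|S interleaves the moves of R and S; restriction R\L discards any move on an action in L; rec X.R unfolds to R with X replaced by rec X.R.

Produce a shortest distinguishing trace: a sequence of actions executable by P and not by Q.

cc

P's transition system — 3 states:
  p0 = rec X. c.c.0\{b,d} + d.X ⊢ —c→ p1, —d→ p0
  p1 = c.0\{b,d} ⊢ —c→ p2
  p2 = 0\{b,d} ⊢ ·
Q's transition system — 2 states:
  q0 = rec X. c.0\{b,d} + d.X ⊢ —c→ q1, —d→ q0
  q1 = 0\{b,d} ⊢ ·
Trace ⟨cc⟩ through P, begin at {p0}:
  [1] c ⇒ {p1}
  [2] c ⇒ {p2}
  — P admits the full trace.
Trace ⟨cc⟩ through Q, begin at {q0}:
  [1] c ⇒ {q1}
  [2] c ⇒ ∅ (Q stuck)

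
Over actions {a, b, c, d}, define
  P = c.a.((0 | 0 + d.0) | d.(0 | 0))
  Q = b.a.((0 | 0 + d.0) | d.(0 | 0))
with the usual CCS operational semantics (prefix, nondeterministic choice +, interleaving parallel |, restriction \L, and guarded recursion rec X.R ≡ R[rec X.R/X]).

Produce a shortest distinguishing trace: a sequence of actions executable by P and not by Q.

Reachable graph of P (6 states):
  s0 = c.a.((0 | 0 + d.0) | d.(0 | 0)) has moves =c=> s1
  s1 = a.((0 | 0 + d.0) | d.(0 | 0)) has moves =a=> s2
  s2 = (0 | 0 + d.0) | d.(0 | 0) has moves =d=> s3, =d=> s4
  s3 = (0 | 0 + d.0) | (0 | 0) has moves =d=> s5
  s4 = 0 | d.(0 | 0) has moves =d=> s5
  s5 = 0 | (0 | 0) has moves (no moves)
Reachable graph of Q (6 states):
  t0 = b.a.((0 | 0 + d.0) | d.(0 | 0)) has moves =b=> t1
  t1 = a.((0 | 0 + d.0) | d.(0 | 0)) has moves =a=> t2
  t2 = (0 | 0 + d.0) | d.(0 | 0) has moves =d=> t3, =d=> t4
  t3 = (0 | 0 + d.0) | (0 | 0) has moves =d=> t5
  t4 = 0 | d.(0 | 0) has moves =d=> t5
  t5 = 0 | (0 | 0) has moves (no moves)
Executing c from P (initial set {s0}):
  [1] c ⇒ {s1}
  — P admits the full trace.
Executing c from Q (initial set {t0}):
  [1] c ⇒ ∅  — Q cannot continue

c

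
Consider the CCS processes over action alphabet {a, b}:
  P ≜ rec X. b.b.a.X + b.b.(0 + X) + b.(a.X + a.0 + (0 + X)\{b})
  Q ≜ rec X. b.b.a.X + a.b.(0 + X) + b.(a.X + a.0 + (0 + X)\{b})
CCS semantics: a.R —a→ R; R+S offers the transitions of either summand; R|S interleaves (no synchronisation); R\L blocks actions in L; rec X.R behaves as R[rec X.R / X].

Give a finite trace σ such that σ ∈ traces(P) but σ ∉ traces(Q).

bbb

LTS(P): 7 reachable states
  s0 = rec X. b.b.a.X + b.b.(0 + X) + b.(a.X + a.0 + (0 + X)\{b}) → --b--▸ s1, --b--▸ s2, --b--▸ s3
  s1 = a.(rec X. b.b.a.X + b.b.(0 + X) + b.(a.X + a.0 + (0 + X)\{b})) + a.0 + (0 + (rec X. b.b.a.X + b.b.(0 + X) + b.(a.X + a.0 + (0 + X)\{b})))\{b} → --a--▸ s0, --a--▸ s4
  s2 = b.(0 + (rec X. b.b.a.X + b.b.(0 + X) + b.(a.X + a.0 + (0 + X)\{b}))) → --b--▸ s5
  s3 = b.a.(rec X. b.b.a.X + b.b.(0 + X) + b.(a.X + a.0 + (0 + X)\{b})) → --b--▸ s6
  s4 = 0 → ∅
  s5 = 0 + (rec X. b.b.a.X + b.b.(0 + X) + b.(a.X + a.0 + (0 + X)\{b})) → --b--▸ s1, --b--▸ s2, --b--▸ s3
  s6 = a.(rec X. b.b.a.X + b.b.(0 + X) + b.(a.X + a.0 + (0 + X)\{b})) → --a--▸ s0
LTS(Q): 8 reachable states
  t0 = rec X. b.b.a.X + a.b.(0 + X) + b.(a.X + a.0 + (0 + X)\{b}) → --a--▸ t1, --b--▸ t2, --b--▸ t3
  t1 = b.(0 + (rec X. b.b.a.X + a.b.(0 + X) + b.(a.X + a.0 + (0 + X)\{b}))) → --b--▸ t4
  t2 = a.(rec X. b.b.a.X + a.b.(0 + X) + b.(a.X + a.0 + (0 + X)\{b})) + a.0 + (0 + (rec X. b.b.a.X + a.b.(0 + X) + b.(a.X + a.0 + (0 + X)\{b})))\{b} → --a--▸ t0, --a--▸ t5, --a--▸ t6
  t3 = b.a.(rec X. b.b.a.X + a.b.(0 + X) + b.(a.X + a.0 + (0 + X)\{b})) → --b--▸ t7
  t4 = 0 + (rec X. b.b.a.X + a.b.(0 + X) + b.(a.X + a.0 + (0 + X)\{b})) → --a--▸ t1, --b--▸ t2, --b--▸ t3
  t5 = (b.(0 + (rec X. b.b.a.X + a.b.(0 + X) + b.(a.X + a.0 + (0 + X)\{b}))))\{b} → ∅
  t6 = 0 → ∅
  t7 = a.(rec X. b.b.a.X + a.b.(0 + X) + b.(a.X + a.0 + (0 + X)\{b})) → --a--▸ t0
Trace ⟨bbb⟩ through P, begin at {s0}:
  after b @ step 1: {s1, s2, s3}
  after b @ step 2: {s5, s6}
  after b @ step 3: {s1, s2, s3}
  — P admits the full trace.
Trace ⟨bbb⟩ through Q, begin at {t0}:
  after b @ step 1: {t2, t3}
  after b @ step 2: {t7}
  after b @ step 3: no successor for Q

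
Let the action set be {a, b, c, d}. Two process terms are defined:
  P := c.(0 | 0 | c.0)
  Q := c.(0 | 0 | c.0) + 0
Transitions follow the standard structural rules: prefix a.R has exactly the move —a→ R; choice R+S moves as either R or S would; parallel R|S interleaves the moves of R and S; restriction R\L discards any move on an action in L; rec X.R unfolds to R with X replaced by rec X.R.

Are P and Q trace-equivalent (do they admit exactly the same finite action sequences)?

LTS(P): 3 reachable states
  m0 = c.(0 | 0 | c.0) ⊢ =c=> m1
  m1 = 0 | 0 | c.0 ⊢ =c=> m2
  m2 = 0 | 0 | 0 ⊢ (no moves)
LTS(Q): 3 reachable states
  n0 = c.(0 | 0 | c.0) + 0 ⊢ =c=> n1
  n1 = 0 | 0 | c.0 ⊢ =c=> n2
  n2 = 0 | 0 | 0 ⊢ (no moves)
Coarsest stable partition (strong bisimilarity classes):
  B0 = {m0, n0}
  B1 = {m1, n1}
  B2 = {m2, n2}
m0 ∈ B0, n0 ∈ B0 → same block
Bisimilar ⇒ trace-equivalent.

YES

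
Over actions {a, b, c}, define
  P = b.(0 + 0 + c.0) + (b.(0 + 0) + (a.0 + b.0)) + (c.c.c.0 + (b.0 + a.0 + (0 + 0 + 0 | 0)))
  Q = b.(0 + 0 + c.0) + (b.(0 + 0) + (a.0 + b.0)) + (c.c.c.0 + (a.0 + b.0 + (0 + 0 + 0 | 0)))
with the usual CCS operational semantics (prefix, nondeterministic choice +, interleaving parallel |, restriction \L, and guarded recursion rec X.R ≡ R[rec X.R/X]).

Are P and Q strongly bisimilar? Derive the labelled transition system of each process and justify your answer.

P's transition system — 6 states:
  u0 = b.(0 + 0 + c.0) + (b.(0 + 0) + (a.0 + b.0)) + (c.c.c.0 + (b.0 + a.0 + (0 + 0 + 0 | 0))) :: --a--▸ u1, --b--▸ u1, --b--▸ u2, --b--▸ u3, --c--▸ u4
  u1 = 0 :: (no moves)
  u2 = 0 + 0 :: (no moves)
  u3 = 0 + 0 + c.0 :: --c--▸ u1
  u4 = c.c.0 :: --c--▸ u5
  u5 = c.0 :: --c--▸ u1
Q's transition system — 6 states:
  v0 = b.(0 + 0 + c.0) + (b.(0 + 0) + (a.0 + b.0)) + (c.c.c.0 + (a.0 + b.0 + (0 + 0 + 0 | 0))) :: --a--▸ v1, --b--▸ v1, --b--▸ v2, --b--▸ v3, --c--▸ v4
  v1 = 0 :: (no moves)
  v2 = 0 + 0 :: (no moves)
  v3 = 0 + 0 + c.0 :: --c--▸ v1
  v4 = c.c.0 :: --c--▸ v5
  v5 = c.0 :: --c--▸ v1
Coarsest stable partition (strong bisimilarity classes):
  B0 = {u0, v0}
  B1 = {u1, u2, v1, v2}
  B2 = {u4, v4}
  B3 = {u3, u5, v3, v5}
u0 ∈ B0, v0 ∈ B0 → same block

bisimilar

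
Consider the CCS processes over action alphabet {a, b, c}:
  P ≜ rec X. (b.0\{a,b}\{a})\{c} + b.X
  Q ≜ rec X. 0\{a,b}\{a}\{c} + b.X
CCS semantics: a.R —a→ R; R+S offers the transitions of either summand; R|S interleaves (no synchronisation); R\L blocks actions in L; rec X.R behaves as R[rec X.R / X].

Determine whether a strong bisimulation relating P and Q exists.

Reachable graph of P (2 states):
  s0 = rec X. (b.0\{a,b}\{a})\{c} + b.X :: ··b··> s0, ··b··> s1
  s1 = 0\{a,b}\{a}\{c} :: stopped
Reachable graph of Q (1 states):
  t0 = rec X. 0\{a,b}\{a}\{c} + b.X :: ··b··> t0
Bisimilarity quotient blocks:
  B0 = {s0}
  B1 = {s1}
  B2 = {t0}
s0 ∈ B0, t0 ∈ B2 → different blocks

NO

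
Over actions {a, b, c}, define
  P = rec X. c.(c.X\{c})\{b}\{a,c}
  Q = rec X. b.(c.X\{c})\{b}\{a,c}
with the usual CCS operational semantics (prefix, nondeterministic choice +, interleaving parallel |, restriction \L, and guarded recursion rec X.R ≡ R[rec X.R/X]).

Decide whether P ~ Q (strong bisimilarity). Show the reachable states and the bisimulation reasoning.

not bisimilar

LTS(P): 2 reachable states
  p0 = rec X. c.(c.X\{c})\{b}\{a,c} :: -c-> p1
  p1 = (c.(rec X. c.(c.X\{c})\{b}\{a,c})\{c})\{b}\{a,c} :: ∅
LTS(Q): 2 reachable states
  q0 = rec X. b.(c.X\{c})\{b}\{a,c} :: -b-> q1
  q1 = (c.(rec X. b.(c.X\{c})\{b}\{a,c})\{c})\{b}\{a,c} :: ∅
Bisimilarity quotient blocks:
  B0 = {p0}
  B1 = {p1, q1}
  B2 = {q0}
p0 ∈ B0, q0 ∈ B2 → different blocks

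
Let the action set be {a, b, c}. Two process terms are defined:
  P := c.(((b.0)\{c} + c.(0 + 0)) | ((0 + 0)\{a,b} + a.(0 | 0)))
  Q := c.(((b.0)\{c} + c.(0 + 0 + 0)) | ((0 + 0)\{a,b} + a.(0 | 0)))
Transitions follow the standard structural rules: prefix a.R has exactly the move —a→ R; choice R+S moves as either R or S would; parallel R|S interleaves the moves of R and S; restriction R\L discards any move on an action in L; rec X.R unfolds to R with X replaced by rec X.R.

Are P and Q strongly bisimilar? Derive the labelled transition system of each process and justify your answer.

LTS(P): 7 reachable states
  u0 = c.(((b.0)\{c} + c.(0 + 0)) | ((0 + 0)\{a,b} + a.(0 | 0))) ⊢ ··c··> u1
  u1 = ((b.0)\{c} + c.(0 + 0)) | ((0 + 0)\{a,b} + a.(0 | 0)) ⊢ ··a··> u2, ··b··> u3, ··c··> u4
  u2 = ((b.0)\{c} + c.(0 + 0)) | (0 | 0) ⊢ ··b··> u5, ··c··> u6
  u3 = 0\{c} | ((0 + 0)\{a,b} + a.(0 | 0)) ⊢ ··a··> u5
  u4 = (0 + 0) | ((0 + 0)\{a,b} + a.(0 | 0)) ⊢ ··a··> u6
  u5 = 0\{c} | (0 | 0) ⊢ ·
  u6 = (0 + 0) | (0 | 0) ⊢ ·
LTS(Q): 7 reachable states
  v0 = c.(((b.0)\{c} + c.(0 + 0 + 0)) | ((0 + 0)\{a,b} + a.(0 | 0))) ⊢ ··c··> v1
  v1 = ((b.0)\{c} + c.(0 + 0 + 0)) | ((0 + 0)\{a,b} + a.(0 | 0)) ⊢ ··a··> v2, ··b··> v3, ··c··> v4
  v2 = ((b.0)\{c} + c.(0 + 0 + 0)) | (0 | 0) ⊢ ··b··> v5, ··c··> v6
  v3 = 0\{c} | ((0 + 0)\{a,b} + a.(0 | 0)) ⊢ ··a··> v5
  v4 = (0 + 0 + 0) | ((0 + 0)\{a,b} + a.(0 | 0)) ⊢ ··a··> v6
  v5 = 0\{c} | (0 | 0) ⊢ ·
  v6 = (0 + 0 + 0) | (0 | 0) ⊢ ·
Coarsest stable partition (strong bisimilarity classes):
  B0 = {u0, v0}
  B1 = {u1, v1}
  B2 = {u2, v2}
  B3 = {u5, u6, v5, v6}
  B4 = {u3, u4, v3, v4}
u0 ∈ B0, v0 ∈ B0 → same block

YES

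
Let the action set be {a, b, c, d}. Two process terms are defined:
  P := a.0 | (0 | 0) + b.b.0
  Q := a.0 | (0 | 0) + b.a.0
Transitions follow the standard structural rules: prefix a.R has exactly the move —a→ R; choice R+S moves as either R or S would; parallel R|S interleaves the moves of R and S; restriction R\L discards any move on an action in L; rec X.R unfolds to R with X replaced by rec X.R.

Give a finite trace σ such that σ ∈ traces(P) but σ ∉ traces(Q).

P's transition system — 4 states:
  u0 = a.0 | (0 | 0) + b.b.0 | -a-> u1, -b-> u2
  u1 = 0 | (0 | 0) | stopped
  u2 = b.0 | -b-> u3
  u3 = 0 | stopped
Q's transition system — 4 states:
  v0 = a.0 | (0 | 0) + b.a.0 | -a-> v1, -b-> v2
  v1 = 0 | (0 | 0) | stopped
  v2 = a.0 | -a-> v3
  v3 = 0 | stopped
Run σ = ⟨bb⟩ on P: start {u0}
  after b @ step 1: {u2}
  after b @ step 2: {u3}
  P completes σ.
Run σ = ⟨bb⟩ on Q: start {v0}
  after b @ step 1: {v2}
  after b @ step 2: ∅  — Q cannot continue

bb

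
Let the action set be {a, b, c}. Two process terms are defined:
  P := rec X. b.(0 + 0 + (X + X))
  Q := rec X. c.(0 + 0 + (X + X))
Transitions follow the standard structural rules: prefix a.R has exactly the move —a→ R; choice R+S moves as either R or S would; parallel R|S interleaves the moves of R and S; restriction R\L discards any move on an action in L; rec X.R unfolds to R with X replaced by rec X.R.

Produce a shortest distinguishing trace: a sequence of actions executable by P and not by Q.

P's transition system — 2 states:
  m0 = rec X. b.(0 + 0 + (X + X)) :: —b→ m1
  m1 = 0 + 0 + ((rec X. b.(0 + 0 + (X + X))) + (rec X. b.(0 + 0 + (X + X)))) :: —b→ m1
Q's transition system — 2 states:
  n0 = rec X. c.(0 + 0 + (X + X)) :: —c→ n1
  n1 = 0 + 0 + ((rec X. c.(0 + 0 + (X + X))) + (rec X. c.(0 + 0 + (X + X)))) :: —c→ n1
Trace ⟨b⟩ through P, begin at {m0}:
  [1] b ⇒ {m1}
  ✓ P
Trace ⟨b⟩ through Q, begin at {n0}:
  [1] b ⇒ ∅  — Q cannot continue

b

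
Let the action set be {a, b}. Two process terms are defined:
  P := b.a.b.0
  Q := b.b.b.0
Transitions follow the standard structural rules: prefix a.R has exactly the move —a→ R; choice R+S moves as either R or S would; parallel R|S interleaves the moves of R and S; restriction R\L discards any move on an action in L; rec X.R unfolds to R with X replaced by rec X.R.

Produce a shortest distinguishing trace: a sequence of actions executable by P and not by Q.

ba

Reachable graph of P (4 states):
  p0 = b.a.b.0 has moves -b-> p1
  p1 = a.b.0 has moves -a-> p2
  p2 = b.0 has moves -b-> p3
  p3 = 0 has moves (no moves)
Reachable graph of Q (4 states):
  q0 = b.b.b.0 has moves -b-> q1
  q1 = b.b.0 has moves -b-> q2
  q2 = b.0 has moves -b-> q3
  q3 = 0 has moves (no moves)
Executing ba from P (initial set {p0}):
  step 1 (b): {p1}
  step 2 (a): {p2}
  — P admits the full trace.
Executing ba from Q (initial set {q0}):
  step 1 (b): {q1}
  step 2 (a): ∅  — Q cannot continue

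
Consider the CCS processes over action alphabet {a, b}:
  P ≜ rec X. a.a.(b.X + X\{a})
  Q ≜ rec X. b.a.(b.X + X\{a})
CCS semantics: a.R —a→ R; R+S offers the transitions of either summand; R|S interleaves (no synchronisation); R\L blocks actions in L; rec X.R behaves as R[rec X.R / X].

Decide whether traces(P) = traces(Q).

traces(P) ≠ traces(Q) — witness ⟨a⟩

P's transition system — 3 states:
  m0 = rec X. a.a.(b.X + X\{a}) :: --a--▸ m1
  m1 = a.(b.(rec X. a.a.(b.X + X\{a})) + (rec X. a.a.(b.X + X\{a}))\{a}) :: --a--▸ m2
  m2 = b.(rec X. a.a.(b.X + X\{a})) + (rec X. a.a.(b.X + X\{a}))\{a} :: --b--▸ m0
Q's transition system — 4 states:
  n0 = rec X. b.a.(b.X + X\{a}) :: --b--▸ n1
  n1 = a.(b.(rec X. b.a.(b.X + X\{a})) + (rec X. b.a.(b.X + X\{a}))\{a}) :: --a--▸ n2
  n2 = b.(rec X. b.a.(b.X + X\{a})) + (rec X. b.a.(b.X + X\{a}))\{a} :: --b--▸ n0, --b--▸ n3
  n3 = (a.(b.(rec X. b.a.(b.X + X\{a})) + (rec X. b.a.(b.X + X\{a}))\{a}))\{a} :: (no moves)
Trace ⟨a⟩ through P, begin at {m0}:
  after a @ step 1: {m1}
  — P admits the full trace.
Trace ⟨a⟩ through Q, begin at {n0}:
  after a @ step 1: no successor for Q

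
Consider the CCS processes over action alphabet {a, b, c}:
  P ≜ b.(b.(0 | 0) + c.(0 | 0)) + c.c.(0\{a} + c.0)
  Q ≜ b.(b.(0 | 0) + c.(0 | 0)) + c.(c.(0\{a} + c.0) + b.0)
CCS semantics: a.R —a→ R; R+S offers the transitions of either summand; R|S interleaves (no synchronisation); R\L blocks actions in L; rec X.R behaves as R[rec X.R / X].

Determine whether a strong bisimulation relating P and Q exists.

P's transition system — 6 states:
  s0 = b.(b.(0 | 0) + c.(0 | 0)) + c.c.(0\{a} + c.0) :: =b=> s1, =c=> s2
  s1 = b.(0 | 0) + c.(0 | 0) :: =b=> s3, =c=> s3
  s2 = c.(0\{a} + c.0) :: =c=> s4
  s3 = 0 | 0 :: deadlocked
  s4 = 0\{a} + c.0 :: =c=> s5
  s5 = 0 :: deadlocked
Q's transition system — 6 states:
  t0 = b.(b.(0 | 0) + c.(0 | 0)) + c.(c.(0\{a} + c.0) + b.0) :: =b=> t1, =c=> t2
  t1 = b.(0 | 0) + c.(0 | 0) :: =b=> t3, =c=> t3
  t2 = c.(0\{a} + c.0) + b.0 :: =b=> t4, =c=> t5
  t3 = 0 | 0 :: deadlocked
  t4 = 0 :: deadlocked
  t5 = 0\{a} + c.0 :: =c=> t4
Partition-refinement fixed point:
  B0 = {s0}
  B1 = {s2}
  B2 = {s4, t5}
  B3 = {s3, s5, t3, t4}
  B4 = {s1, t1}
  B5 = {t0}
  B6 = {t2}
s0 ∈ B0, t0 ∈ B5 → different blocks

not bisimilar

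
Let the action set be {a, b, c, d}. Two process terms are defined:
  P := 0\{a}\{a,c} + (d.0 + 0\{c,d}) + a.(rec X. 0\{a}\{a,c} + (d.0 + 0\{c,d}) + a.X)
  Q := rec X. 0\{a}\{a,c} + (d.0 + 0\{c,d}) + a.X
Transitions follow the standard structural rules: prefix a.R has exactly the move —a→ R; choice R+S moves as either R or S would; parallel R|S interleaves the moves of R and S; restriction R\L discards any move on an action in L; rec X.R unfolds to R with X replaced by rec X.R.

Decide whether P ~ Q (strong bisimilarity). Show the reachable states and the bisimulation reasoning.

YES

P's transition system — 3 states:
  m0 = 0\{a}\{a,c} + (d.0 + 0\{c,d}) + a.(rec X. 0\{a}\{a,c} + (d.0 + 0\{c,d}) + a.X) ⊢ ··a··> m1, ··d··> m2
  m1 = rec X. 0\{a}\{a,c} + (d.0 + 0\{c,d}) + a.X ⊢ ··a··> m1, ··d··> m2
  m2 = 0 ⊢ ·
Q's transition system — 2 states:
  n0 = rec X. 0\{a}\{a,c} + (d.0 + 0\{c,d}) + a.X ⊢ ··a··> n0, ··d··> n1
  n1 = 0 ⊢ ·
Coarsest stable partition (strong bisimilarity classes):
  B0 = {m0, m1, n0}
  B1 = {m2, n1}
m0 ∈ B0, n0 ∈ B0 → same block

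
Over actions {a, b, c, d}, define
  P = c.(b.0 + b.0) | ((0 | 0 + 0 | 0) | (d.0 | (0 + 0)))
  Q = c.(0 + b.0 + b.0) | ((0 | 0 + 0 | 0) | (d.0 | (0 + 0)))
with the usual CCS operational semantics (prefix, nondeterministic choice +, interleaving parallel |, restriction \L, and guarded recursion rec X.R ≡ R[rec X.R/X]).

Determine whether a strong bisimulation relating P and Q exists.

LTS(P): 6 reachable states
  m0 = c.(b.0 + b.0) | ((0 | 0 + 0 | 0) | (d.0 | (0 + 0))) | —c→ m1, —d→ m2
  m1 = (b.0 + b.0) | ((0 | 0 + 0 | 0) | (d.0 | (0 + 0))) | —b→ m3, —d→ m4
  m2 = c.(b.0 + b.0) | ((0 | 0 + 0 | 0) | (0 | (0 + 0))) | —c→ m4
  m3 = 0 | ((0 | 0 + 0 | 0) | (d.0 | (0 + 0))) | —d→ m5
  m4 = (b.0 + b.0) | ((0 | 0 + 0 | 0) | (0 | (0 + 0))) | —b→ m5
  m5 = 0 | ((0 | 0 + 0 | 0) | (0 | (0 + 0))) | stopped
LTS(Q): 6 reachable states
  n0 = c.(0 + b.0 + b.0) | ((0 | 0 + 0 | 0) | (d.0 | (0 + 0))) | —c→ n1, —d→ n2
  n1 = (0 + b.0 + b.0) | ((0 | 0 + 0 | 0) | (d.0 | (0 + 0))) | —b→ n3, —d→ n4
  n2 = c.(0 + b.0 + b.0) | ((0 | 0 + 0 | 0) | (0 | (0 + 0))) | —c→ n4
  n3 = 0 | ((0 | 0 + 0 | 0) | (d.0 | (0 + 0))) | —d→ n5
  n4 = (0 + b.0 + b.0) | ((0 | 0 + 0 | 0) | (0 | (0 + 0))) | —b→ n5
  n5 = 0 | ((0 | 0 + 0 | 0) | (0 | (0 + 0))) | stopped
Partition-refinement fixed point:
  B0 = {m0, n0}
  B1 = {m2, n2}
  B2 = {m4, n4}
  B3 = {m5, n5}
  B4 = {m1, n1}
  B5 = {m3, n3}
m0 ∈ B0, n0 ∈ B0 → same block

P ~ Q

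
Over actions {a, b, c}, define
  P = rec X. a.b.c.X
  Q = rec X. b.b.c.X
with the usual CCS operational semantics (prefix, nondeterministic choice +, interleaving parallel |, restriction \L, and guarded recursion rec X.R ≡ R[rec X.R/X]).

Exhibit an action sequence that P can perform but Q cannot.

a

LTS(P): 3 reachable states
  m0 = rec X. a.b.c.X has moves --a--▸ m1
  m1 = b.c.(rec X. a.b.c.X) has moves --b--▸ m2
  m2 = c.(rec X. a.b.c.X) has moves --c--▸ m0
LTS(Q): 3 reachable states
  n0 = rec X. b.b.c.X has moves --b--▸ n1
  n1 = b.c.(rec X. b.b.c.X) has moves --b--▸ n2
  n2 = c.(rec X. b.b.c.X) has moves --c--▸ n0
Run σ = ⟨a⟩ on P: start {m0}
  step 1 (a): {m1}
  P completes σ.
Run σ = ⟨a⟩ on Q: start {n0}
  step 1 (a): ∅  — Q cannot continue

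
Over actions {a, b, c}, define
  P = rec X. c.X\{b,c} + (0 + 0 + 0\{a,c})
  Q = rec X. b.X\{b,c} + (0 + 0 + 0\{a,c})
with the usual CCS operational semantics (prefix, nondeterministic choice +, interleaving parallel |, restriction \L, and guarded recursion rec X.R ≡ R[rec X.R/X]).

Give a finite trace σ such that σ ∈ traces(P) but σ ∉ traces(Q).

c

P's transition system — 2 states:
  m0 = rec X. c.X\{b,c} + (0 + 0 + 0\{a,c}) | ··c··> m1
  m1 = (rec X. c.X\{b,c} + (0 + 0 + 0\{a,c}))\{b,c} | deadlocked
Q's transition system — 2 states:
  n0 = rec X. b.X\{b,c} + (0 + 0 + 0\{a,c}) | ··b··> n1
  n1 = (rec X. b.X\{b,c} + (0 + 0 + 0\{a,c}))\{b,c} | deadlocked
Run σ = ⟨c⟩ on P: start {m0}
  [1] c ⇒ {m1}
  — P admits the full trace.
Run σ = ⟨c⟩ on Q: start {n0}
  [1] c ⇒ ∅  — Q cannot continue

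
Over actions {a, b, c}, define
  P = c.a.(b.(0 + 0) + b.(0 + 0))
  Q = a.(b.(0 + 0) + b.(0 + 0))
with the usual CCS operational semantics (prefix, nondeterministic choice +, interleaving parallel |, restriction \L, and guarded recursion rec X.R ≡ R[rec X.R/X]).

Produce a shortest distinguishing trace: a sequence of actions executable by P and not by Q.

c

P's transition system — 4 states:
  u0 = c.a.(b.(0 + 0) + b.(0 + 0)) ⊢ —c→ u1
  u1 = a.(b.(0 + 0) + b.(0 + 0)) ⊢ —a→ u2
  u2 = b.(0 + 0) + b.(0 + 0) ⊢ —b→ u3
  u3 = 0 + 0 ⊢ ∅
Q's transition system — 3 states:
  v0 = a.(b.(0 + 0) + b.(0 + 0)) ⊢ —a→ v1
  v1 = b.(0 + 0) + b.(0 + 0) ⊢ —b→ v2
  v2 = 0 + 0 ⊢ ∅
Trace ⟨c⟩ through P, begin at {u0}:
  step 1 (c): {u1}
  ✓ P
Trace ⟨c⟩ through Q, begin at {v0}:
  step 1 (c): ∅ (Q stuck)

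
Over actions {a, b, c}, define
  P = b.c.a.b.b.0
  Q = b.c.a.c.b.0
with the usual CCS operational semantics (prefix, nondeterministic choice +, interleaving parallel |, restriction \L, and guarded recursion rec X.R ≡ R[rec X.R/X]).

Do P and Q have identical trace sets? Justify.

P's transition system — 6 states:
  s0 = b.c.a.b.b.0 ⊢ --b--▸ s1
  s1 = c.a.b.b.0 ⊢ --c--▸ s2
  s2 = a.b.b.0 ⊢ --a--▸ s3
  s3 = b.b.0 ⊢ --b--▸ s4
  s4 = b.0 ⊢ --b--▸ s5
  s5 = 0 ⊢ stopped
Q's transition system — 6 states:
  t0 = b.c.a.c.b.0 ⊢ --b--▸ t1
  t1 = c.a.c.b.0 ⊢ --c--▸ t2
  t2 = a.c.b.0 ⊢ --a--▸ t3
  t3 = c.b.0 ⊢ --c--▸ t4
  t4 = b.0 ⊢ --b--▸ t5
  t5 = 0 ⊢ stopped
Executing bcab from P (initial set {s0}):
  step 1 (b): {s1}
  step 2 (c): {s2}
  step 3 (a): {s3}
  step 4 (b): {s4}
  ✓ P
Executing bcab from Q (initial set {t0}):
  step 1 (b): {t1}
  step 2 (c): {t2}
  step 3 (a): {t3}
  step 4 (b): no successor for Q

NO — witness ⟨bcab⟩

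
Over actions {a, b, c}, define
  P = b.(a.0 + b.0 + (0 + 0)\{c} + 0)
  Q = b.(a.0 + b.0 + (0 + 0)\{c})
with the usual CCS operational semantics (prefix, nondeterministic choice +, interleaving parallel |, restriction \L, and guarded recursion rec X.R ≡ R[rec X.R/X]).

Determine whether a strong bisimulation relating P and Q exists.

LTS(P): 3 reachable states
  p0 = b.(a.0 + b.0 + (0 + 0)\{c} + 0) has moves --b--▸ p1
  p1 = a.0 + b.0 + (0 + 0)\{c} + 0 has moves --a--▸ p2, --b--▸ p2
  p2 = 0 has moves (no moves)
LTS(Q): 3 reachable states
  q0 = b.(a.0 + b.0 + (0 + 0)\{c}) has moves --b--▸ q1
  q1 = a.0 + b.0 + (0 + 0)\{c} has moves --a--▸ q2, --b--▸ q2
  q2 = 0 has moves (no moves)
Bisimilarity quotient blocks:
  B0 = {p0, q0}
  B1 = {p1, q1}
  B2 = {p2, q2}
p0 ∈ B0, q0 ∈ B0 → same block

P ~ Q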